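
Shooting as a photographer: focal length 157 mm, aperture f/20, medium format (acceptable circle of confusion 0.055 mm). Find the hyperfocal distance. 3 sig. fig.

22.6 m

Hyperfocal distance H = f²/(N·c) + f = 157²/(20 × 0.055) + 157 = 24649/1.1 + 157 ≈ 22565.2 mm ≈ 22.6 m.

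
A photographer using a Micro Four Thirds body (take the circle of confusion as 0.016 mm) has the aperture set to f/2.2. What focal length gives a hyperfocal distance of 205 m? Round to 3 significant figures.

From H = f²/(N·c) + f, with f ≪ H: f ≈ √(H·N·c) = √(205000 × 2.2 × 0.016) = √7216.0 ≈ 84.95 mm.
Exact: f² + N·c·f − N·c·H = 0 ⇒ f = (−N·c + √((N·c)² + 4·N·c·H))/2 = (−0.0352 + √28864)/2 ≈ 84.929 mm ≈ 84.9 mm.

84.9 mm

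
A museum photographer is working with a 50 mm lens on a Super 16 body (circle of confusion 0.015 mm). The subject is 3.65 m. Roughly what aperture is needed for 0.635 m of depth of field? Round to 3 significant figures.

f/4

Write h = H − f = f²/(N·c). The thin-lens limits are Dn = s·h/(h + (s−f)) and Df = s·h/(h − (s−f)), so DoF = Df − Dn = 2·s·(s−f)·h / (h² − (s−f)²).
That is a quadratic in h: DoF·h² − 2·s·(s−f)·h − DoF·(s−f)² = 0 ⇒ h = (s−f)·(s + √(s² + DoF²)) / DoF = 3600 × (3650 + √(3650² + 635²)) / 635 = 3600 × (3650 + 3704.82) / 635 ≈ 41697 mm.
Then N = f²/(c·h) = 50² / (0.015 × 41697) = 2500 / 625.45 ≈ 4.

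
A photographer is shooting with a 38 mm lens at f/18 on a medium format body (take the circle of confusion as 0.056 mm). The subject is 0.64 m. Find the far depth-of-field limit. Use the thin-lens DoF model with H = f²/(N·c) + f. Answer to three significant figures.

Hyperfocal distance H = f²/(N·c) + f = 38²/(18 × 0.056) + 38 = 1444/1.008 + 38 ≈ 1470.5 mm ≈ 1.471 m.
Far limit Df = s·(H − f)/(H − s) = 640 × (1470.5 − 38) / (1470.5 − 640) = 640 × 1432.5 / 830.5 ≈ 1103.9 mm ≈ 1.10 m.

1.10 m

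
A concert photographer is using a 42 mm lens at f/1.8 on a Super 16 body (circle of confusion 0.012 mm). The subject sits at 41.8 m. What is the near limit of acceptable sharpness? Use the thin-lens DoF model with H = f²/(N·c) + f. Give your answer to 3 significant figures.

27.7 m

Hyperfocal distance H = f²/(N·c) + f = 42²/(1.8 × 0.012) + 42 = 1764/0.0216 + 42 ≈ 81708.7 mm ≈ 81.71 m.
Near limit Dn = s·(H − f)/(H + s − 2f) = 41800 × (81708.7 − 42) / (81708.7 + 41800 − 2 × 42) = 41800 × 81666.7 / 123424.7 ≈ 27658 mm ≈ 27.7 m.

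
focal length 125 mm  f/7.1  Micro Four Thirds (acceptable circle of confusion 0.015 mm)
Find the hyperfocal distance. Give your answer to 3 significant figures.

Hyperfocal distance H = f²/(N·c) + f = 125²/(7.1 × 0.015) + 125 = 15625/0.1065 + 125 ≈ 146838.6 mm ≈ 147 m.

147 m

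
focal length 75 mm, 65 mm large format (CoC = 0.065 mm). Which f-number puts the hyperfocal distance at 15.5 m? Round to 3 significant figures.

f/5.61

Rearrange H = f²/(N·c) + f for N: N = f² / ((H − f)·c).
N = 75² / ((15500 − 75) × 0.065) = 5625 / 1003 ≈ 5.61.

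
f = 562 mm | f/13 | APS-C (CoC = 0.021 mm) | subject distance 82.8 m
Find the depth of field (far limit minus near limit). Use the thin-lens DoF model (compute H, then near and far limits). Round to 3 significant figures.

Hyperfocal distance H = f²/(N·c) + f = 562²/(13 × 0.021) + 562 = 315844/0.273 + 562 ≈ 1157499.7 mm ≈ 1157 m.
Near limit Dn = s·(H − f)/(H + s − 2f) = 82800 × (1157499.7 − 562) / (1157499.7 + 82800 − 2 × 562) = 82800 × 1156937.7 / 1239175.7 ≈ 77305 mm.
Far limit Df = s·(H − f)/(H − s) = 82800 × (1157499.7 − 562) / (1157499.7 − 82800) = 82800 × 1156937.7 / 1074699.7 ≈ 89136 mm.
Depth of field = Df − Dn = 89136 − 77305 ≈ 11831 mm ≈ 11.8 m.

11.8 m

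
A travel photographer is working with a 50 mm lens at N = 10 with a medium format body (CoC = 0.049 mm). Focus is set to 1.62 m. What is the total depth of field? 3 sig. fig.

Hyperfocal distance H = f²/(N·c) + f = 50²/(10 × 0.049) + 50 = 2500/0.49 + 50 ≈ 5152.0 mm ≈ 5.152 m.
Near limit Dn = s·(H − f)/(H + s − 2f) = 1620 × (5152.0 − 50) / (5152.0 + 1620 − 2 × 50) = 1620 × 5102.0 / 6672.0 ≈ 1238.8 mm.
Far limit Df = s·(H − f)/(H − s) = 1620 × (5152.0 − 50) / (5152.0 − 1620) = 1620 × 5102.0 / 3532.0 ≈ 2340.1 mm.
Depth of field = Df − Dn = 2340.1 − 1238.8 ≈ 1101.3 mm ≈ 1.10 m.

1.10 m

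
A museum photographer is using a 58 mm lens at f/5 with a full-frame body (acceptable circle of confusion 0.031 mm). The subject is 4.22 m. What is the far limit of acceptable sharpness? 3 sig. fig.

Hyperfocal distance H = f²/(N·c) + f = 58²/(5 × 0.031) + 58 = 3364/0.155 + 58 ≈ 21761.2 mm ≈ 21.76 m.
Far limit Df = s·(H − f)/(H − s) = 4220 × (21761.2 − 58) / (21761.2 − 4220) = 4220 × 21703.2 / 17541.2 ≈ 5221.3 mm ≈ 5.22 m.

5.22 m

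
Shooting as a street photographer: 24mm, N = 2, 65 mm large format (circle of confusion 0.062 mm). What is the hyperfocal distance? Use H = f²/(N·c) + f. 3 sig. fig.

Hyperfocal distance H = f²/(N·c) + f = 24²/(2 × 0.062) + 24 = 576/0.124 + 24 ≈ 4669.2 mm ≈ 4.67 m.

4.67 m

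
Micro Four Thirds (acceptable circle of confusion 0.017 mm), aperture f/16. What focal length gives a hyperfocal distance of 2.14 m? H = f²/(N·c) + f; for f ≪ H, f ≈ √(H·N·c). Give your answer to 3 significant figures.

24.0 mm

From H = f²/(N·c) + f, with f ≪ H: f ≈ √(H·N·c) = √(2140 × 16 × 0.017) = √582.08 ≈ 24.13 mm.
Exact: f² + N·c·f − N·c·H = 0 ⇒ f = (−N·c + √((N·c)² + 4·N·c·H))/2 = (−0.272 + √2328.4)/2 ≈ 23.991 mm ≈ 24.0 mm.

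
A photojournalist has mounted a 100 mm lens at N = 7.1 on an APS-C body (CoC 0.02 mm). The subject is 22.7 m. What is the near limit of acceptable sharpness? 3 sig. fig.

17.2 m

Hyperfocal distance H = f²/(N·c) + f = 100²/(7.1 × 0.02) + 100 = 10000/0.142 + 100 ≈ 70522.5 mm ≈ 70.52 m.
Near limit Dn = s·(H − f)/(H + s − 2f) = 22700 × (70522.5 − 100) / (70522.5 + 22700 − 2 × 100) = 22700 × 70422.5 / 93022.5 ≈ 17185 mm ≈ 17.2 m.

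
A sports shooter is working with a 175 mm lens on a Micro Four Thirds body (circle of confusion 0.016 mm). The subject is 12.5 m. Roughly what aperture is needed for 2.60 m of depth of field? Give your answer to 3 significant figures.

Write h = H − f = f²/(N·c). The thin-lens limits are Dn = s·h/(h + (s−f)) and Df = s·h/(h − (s−f)), so DoF = Df − Dn = 2·s·(s−f)·h / (h² − (s−f)²).
That is a quadratic in h: DoF·h² − 2·s·(s−f)·h − DoF·(s−f)² = 0 ⇒ h = (s−f)·(s + √(s² + DoF²)) / DoF = 12325 × (12500 + √(12500² + 2600²)) / 2600 = 12325 × (12500 + 12767.5) / 2600 ≈ 119778 mm.
Then N = f²/(c·h) = 175² / (0.016 × 119778) = 30625 / 1916.4 ≈ 16.

f/16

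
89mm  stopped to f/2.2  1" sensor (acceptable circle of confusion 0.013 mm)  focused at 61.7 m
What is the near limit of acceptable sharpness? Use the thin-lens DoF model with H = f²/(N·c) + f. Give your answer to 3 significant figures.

Hyperfocal distance H = f²/(N·c) + f = 89²/(2.2 × 0.013) + 89 = 7921/0.0286 + 89 ≈ 277047.0 mm ≈ 277.0 m.
Near limit Dn = s·(H − f)/(H + s − 2f) = 61700 × (277047.0 − 89) / (277047.0 + 61700 − 2 × 89) = 61700 × 276958.0 / 338569.0 ≈ 50472 mm ≈ 50.5 m.

50.5 m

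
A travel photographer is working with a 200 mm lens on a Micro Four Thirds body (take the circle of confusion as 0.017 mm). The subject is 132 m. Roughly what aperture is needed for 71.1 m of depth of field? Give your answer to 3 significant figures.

f/4.50

Write h = H − f = f²/(N·c). The thin-lens limits are Dn = s·h/(h + (s−f)) and Df = s·h/(h − (s−f)), so DoF = Df − Dn = 2·s·(s−f)·h / (h² − (s−f)²).
That is a quadratic in h: DoF·h² − 2·s·(s−f)·h − DoF·(s−f)² = 0 ⇒ h = (s−f)·(s + √(s² + DoF²)) / DoF = 131800 × (132000 + √(132000² + 71100²)) / 71100 = 131800 × (132000 + 149931) / 71100 ≈ 522623 mm.
Then N = f²/(c·h) = 200² / (0.017 × 522623) = 40000 / 8884.6 ≈ 4.50.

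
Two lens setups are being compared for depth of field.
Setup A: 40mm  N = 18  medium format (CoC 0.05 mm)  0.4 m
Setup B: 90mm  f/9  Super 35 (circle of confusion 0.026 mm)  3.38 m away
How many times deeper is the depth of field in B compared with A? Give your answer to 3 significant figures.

3.84

Setup A: H = 40²/(18×0.05) + 40 ≈ 1817.8 mm; DoF = Df − Dn = 501.57 − 332.64 ≈ 168.93 mm.
Setup B: H = 90²/(9×0.026) + 90 ≈ 34705.4 mm; DoF = Df − Dn = 3734.99 − 3086.63 ≈ 648.36 mm.
Ratio = 648.36 / 168.93 ≈ 3.84.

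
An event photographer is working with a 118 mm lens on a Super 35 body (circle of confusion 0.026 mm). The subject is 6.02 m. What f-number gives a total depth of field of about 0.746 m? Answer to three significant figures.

Write h = H − f = f²/(N·c). The thin-lens limits are Dn = s·h/(h + (s−f)) and Df = s·h/(h − (s−f)), so DoF = Df − Dn = 2·s·(s−f)·h / (h² − (s−f)²).
That is a quadratic in h: DoF·h² − 2·s·(s−f)·h − DoF·(s−f)² = 0 ⇒ h = (s−f)·(s + √(s² + DoF²)) / DoF = 5902 × (6020 + √(6020² + 746²)) / 746 = 5902 × (6020 + 6066.05) / 746 ≈ 95619 mm.
Then N = f²/(c·h) = 118² / (0.026 × 95619) = 13924 / 2486.1 ≈ 5.60.

f/5.60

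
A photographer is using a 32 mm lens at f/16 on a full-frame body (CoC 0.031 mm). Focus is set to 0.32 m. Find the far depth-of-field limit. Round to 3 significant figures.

372 mm

Hyperfocal distance H = f²/(N·c) + f = 32²/(16 × 0.031) + 32 = 1024/0.496 + 32 ≈ 2096.5 mm ≈ 2.097 m.
Far limit Df = s·(H − f)/(H − s) = 320 × (2096.5 − 32) / (2096.5 − 320) = 320 × 2064.5 / 1776.5 ≈ 371.88 mm.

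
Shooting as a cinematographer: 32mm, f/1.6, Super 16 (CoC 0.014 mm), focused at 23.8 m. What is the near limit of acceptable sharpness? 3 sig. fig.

15.7 m

Hyperfocal distance H = f²/(N·c) + f = 32²/(1.6 × 0.014) + 32 = 1024/0.0224 + 32 ≈ 45746.3 mm ≈ 45.75 m.
Near limit Dn = s·(H − f)/(H + s − 2f) = 23800 × (45746.3 − 32) / (45746.3 + 23800 − 2 × 32) = 23800 × 45714.3 / 69482.3 ≈ 15659 mm ≈ 15.7 m.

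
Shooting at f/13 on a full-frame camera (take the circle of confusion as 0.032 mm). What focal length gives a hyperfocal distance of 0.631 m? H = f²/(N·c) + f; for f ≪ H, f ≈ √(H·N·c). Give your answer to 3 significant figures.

16.0 mm

From H = f²/(N·c) + f, with f ≪ H: f ≈ √(H·N·c) = √(631 × 13 × 0.032) = √262.50 ≈ 16.20 mm.
Exact: f² + N·c·f − N·c·H = 0 ⇒ f = (−N·c + √((N·c)² + 4·N·c·H))/2 = (−0.416 + √1050.2)/2 ≈ 15.995 mm ≈ 16.0 mm.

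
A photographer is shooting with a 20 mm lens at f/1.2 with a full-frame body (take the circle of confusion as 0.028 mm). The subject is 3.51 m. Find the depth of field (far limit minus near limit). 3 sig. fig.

Hyperfocal distance H = f²/(N·c) + f = 20²/(1.2 × 0.028) + 20 = 400/0.0336 + 20 ≈ 11924.8 mm ≈ 11.92 m.
Near limit Dn = s·(H − f)/(H + s − 2f) = 3510 × (11924.8 − 20) / (11924.8 + 3510 − 2 × 20) = 3510 × 11904.8 / 15394.8 ≈ 2714.3 mm.
Far limit Df = s·(H − f)/(H − s) = 3510 × (11924.8 − 20) / (11924.8 − 3510) = 3510 × 11904.8 / 8414.8 ≈ 4965.8 mm.
Depth of field = Df − Dn = 4965.8 − 2714.3 ≈ 2251.5 mm ≈ 2.25 m.

2.25 m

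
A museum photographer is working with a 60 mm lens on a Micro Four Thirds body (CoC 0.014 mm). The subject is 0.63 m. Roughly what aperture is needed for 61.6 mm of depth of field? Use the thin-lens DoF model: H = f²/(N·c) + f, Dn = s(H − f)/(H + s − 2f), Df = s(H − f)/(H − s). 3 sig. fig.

f/22

Write h = H − f = f²/(N·c). The thin-lens limits are Dn = s·h/(h + (s−f)) and Df = s·h/(h − (s−f)), so DoF = Df − Dn = 2·s·(s−f)·h / (h² − (s−f)²).
That is a quadratic in h: DoF·h² − 2·s·(s−f)·h − DoF·(s−f)² = 0 ⇒ h = (s−f)·(s + √(s² + DoF²)) / DoF = 570 × (630 + √(630² + 61.6²)) / 61.6 = 570 × (630 + 633.004) / 61.6 ≈ 11687 mm.
Then N = f²/(c·h) = 60² / (0.014 × 11687) = 3600 / 163.62 ≈ 22.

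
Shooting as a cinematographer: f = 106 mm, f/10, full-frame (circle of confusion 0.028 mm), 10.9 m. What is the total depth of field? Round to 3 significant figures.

6.32 m

Hyperfocal distance H = f²/(N·c) + f = 106²/(10 × 0.028) + 106 = 11236/0.28 + 106 ≈ 40234.6 mm ≈ 40.23 m.
Near limit Dn = s·(H − f)/(H + s − 2f) = 10900 × (40234.6 − 106) / (40234.6 + 10900 − 2 × 106) = 10900 × 40128.6 / 50922.6 ≈ 8589.5 mm.
Far limit Df = s·(H − f)/(H − s) = 10900 × (40234.6 − 106) / (40234.6 − 10900) = 10900 × 40128.6 / 29334.6 ≈ 14910.8 mm.
Depth of field = Df − Dn = 14910.8 − 8589.5 ≈ 6321.3 mm ≈ 6.32 m.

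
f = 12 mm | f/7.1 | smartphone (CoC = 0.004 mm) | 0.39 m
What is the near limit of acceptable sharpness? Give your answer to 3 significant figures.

363 mm

Hyperfocal distance H = f²/(N·c) + f = 12²/(7.1 × 0.004) + 12 = 144/0.0284 + 12 ≈ 5082.4 mm ≈ 5.082 m.
Near limit Dn = s·(H − f)/(H + s − 2f) = 390 × (5082.4 − 12) / (5082.4 + 390 − 2 × 12) = 390 × 5070.4 / 5448.4 ≈ 362.94 mm.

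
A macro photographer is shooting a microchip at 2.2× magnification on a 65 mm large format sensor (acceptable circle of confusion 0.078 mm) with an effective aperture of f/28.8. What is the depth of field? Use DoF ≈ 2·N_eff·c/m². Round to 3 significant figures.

0.928 mm

At magnification m, DoF ≈ 2·N_eff·c/m² = 2 × 28.8 × 0.078 / 2.2² = 4.493 / 4.84 ≈ 0.928 mm.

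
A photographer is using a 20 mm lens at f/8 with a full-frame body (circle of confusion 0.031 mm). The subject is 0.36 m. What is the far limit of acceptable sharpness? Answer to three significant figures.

456 mm

Hyperfocal distance H = f²/(N·c) + f = 20²/(8 × 0.031) + 20 = 400/0.248 + 20 ≈ 1632.9 mm ≈ 1.633 m.
Far limit Df = s·(H − f)/(H − s) = 360 × (1632.9 − 20) / (1632.9 − 360) = 360 × 1612.9 / 1272.9 ≈ 456.16 mm.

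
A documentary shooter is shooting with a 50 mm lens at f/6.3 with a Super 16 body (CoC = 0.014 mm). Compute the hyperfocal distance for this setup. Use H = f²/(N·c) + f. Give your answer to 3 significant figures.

Hyperfocal distance H = f²/(N·c) + f = 50²/(6.3 × 0.014) + 50 = 2500/0.0882 + 50 ≈ 28394.7 mm ≈ 28.4 m.

28.4 m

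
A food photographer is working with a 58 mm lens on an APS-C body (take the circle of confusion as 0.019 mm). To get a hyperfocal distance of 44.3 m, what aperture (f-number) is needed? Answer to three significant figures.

Rearrange H = f²/(N·c) + f for N: N = f² / ((H − f)·c).
N = 58² / ((44300 − 58) × 0.019) = 3364 / 840.6 ≈ 4.

f/4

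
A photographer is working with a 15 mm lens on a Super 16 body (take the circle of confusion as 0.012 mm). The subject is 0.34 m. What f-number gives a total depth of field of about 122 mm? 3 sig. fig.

f/10

Write h = H − f = f²/(N·c). The thin-lens limits are Dn = s·h/(h + (s−f)) and Df = s·h/(h − (s−f)), so DoF = Df − Dn = 2·s·(s−f)·h / (h² − (s−f)²).
That is a quadratic in h: DoF·h² − 2·s·(s−f)·h − DoF·(s−f)² = 0 ⇒ h = (s−f)·(s + √(s² + DoF²)) / DoF = 325 × (340 + √(340² + 122²)) / 122 = 325 × (340 + 361.226) / 122 ≈ 1868.0 mm.
Then N = f²/(c·h) = 15² / (0.012 × 1868.0) = 225 / 22.416 ≈ 10.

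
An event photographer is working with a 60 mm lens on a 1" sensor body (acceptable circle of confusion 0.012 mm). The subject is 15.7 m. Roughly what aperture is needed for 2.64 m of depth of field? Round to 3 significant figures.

Write h = H − f = f²/(N·c). The thin-lens limits are Dn = s·h/(h + (s−f)) and Df = s·h/(h − (s−f)), so DoF = Df − Dn = 2·s·(s−f)·h / (h² − (s−f)²).
That is a quadratic in h: DoF·h² − 2·s·(s−f)·h − DoF·(s−f)² = 0 ⇒ h = (s−f)·(s + √(s² + DoF²)) / DoF = 15640 × (15700 + √(15700² + 2640²)) / 2640 = 15640 × (15700 + 15920.4) / 2640 ≈ 187327 mm.
Then N = f²/(c·h) = 60² / (0.012 × 187327) = 3600 / 2247.9 ≈ 1.60.

f/1.60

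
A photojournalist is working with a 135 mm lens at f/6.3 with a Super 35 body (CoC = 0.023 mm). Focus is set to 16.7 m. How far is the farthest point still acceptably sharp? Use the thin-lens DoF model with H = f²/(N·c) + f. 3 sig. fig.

Hyperfocal distance H = f²/(N·c) + f = 135²/(6.3 × 0.023) + 135 = 18225/0.1449 + 135 ≈ 125911.4 mm ≈ 125.9 m.
Far limit Df = s·(H − f)/(H − s) = 16700 × (125911.4 − 135) / (125911.4 − 16700) = 16700 × 125776.4 / 109211.4 ≈ 19233 mm ≈ 19.2 m.

19.2 m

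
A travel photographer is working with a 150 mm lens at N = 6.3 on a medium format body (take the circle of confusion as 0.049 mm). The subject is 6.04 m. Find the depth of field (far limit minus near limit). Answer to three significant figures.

0.983 m

Hyperfocal distance H = f²/(N·c) + f = 150²/(6.3 × 0.049) + 150 = 22500/0.3087 + 150 ≈ 73036.3 mm ≈ 73.04 m.
Near limit Dn = s·(H − f)/(H + s − 2f) = 6040 × (73036.3 − 150) / (73036.3 + 6040 − 2 × 150) = 6040 × 72886.3 / 78776.3 ≈ 5588.40 mm.
Far limit Df = s·(H − f)/(H − s) = 6040 × (73036.3 − 150) / (73036.3 − 6040) = 6040 × 72886.3 / 66996.3 ≈ 6571.01 mm.
Depth of field = Df − Dn = 6571.01 − 5588.40 ≈ 982.61 mm ≈ 0.983 m.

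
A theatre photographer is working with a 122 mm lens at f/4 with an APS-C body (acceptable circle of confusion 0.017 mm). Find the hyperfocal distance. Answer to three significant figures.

219 m

Hyperfocal distance H = f²/(N·c) + f = 122²/(4 × 0.017) + 122 = 14884/0.068 + 122 ≈ 219004.4 mm ≈ 219 m.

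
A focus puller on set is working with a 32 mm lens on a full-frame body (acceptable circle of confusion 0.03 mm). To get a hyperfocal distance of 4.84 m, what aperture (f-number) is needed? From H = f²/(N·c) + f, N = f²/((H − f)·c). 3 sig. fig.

f/7.10

Rearrange H = f²/(N·c) + f for N: N = f² / ((H − f)·c).
N = 32² / ((4840 − 32) × 0.03) = 1024 / 144.2 ≈ 7.10.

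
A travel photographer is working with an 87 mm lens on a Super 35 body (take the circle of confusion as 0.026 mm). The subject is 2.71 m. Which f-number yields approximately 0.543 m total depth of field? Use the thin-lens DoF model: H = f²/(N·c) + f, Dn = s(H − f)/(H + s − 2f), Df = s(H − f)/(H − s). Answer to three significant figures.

f/11

Write h = H − f = f²/(N·c). The thin-lens limits are Dn = s·h/(h + (s−f)) and Df = s·h/(h − (s−f)), so DoF = Df − Dn = 2·s·(s−f)·h / (h² − (s−f)²).
That is a quadratic in h: DoF·h² − 2·s·(s−f)·h − DoF·(s−f)² = 0 ⇒ h = (s−f)·(s + √(s² + DoF²)) / DoF = 2623 × (2710 + √(2710² + 543²)) / 543 = 2623 × (2710 + 2763.86) / 543 ≈ 26442 mm.
Then N = f²/(c·h) = 87² / (0.026 × 26442) = 7569 / 687.49 ≈ 11.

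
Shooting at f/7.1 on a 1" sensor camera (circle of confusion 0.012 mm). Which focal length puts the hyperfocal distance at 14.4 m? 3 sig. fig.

From H = f²/(N·c) + f, with f ≪ H: f ≈ √(H·N·c) = √(14400 × 7.1 × 0.012) = √1226.9 ≈ 35.03 mm.
The +f correction barely moves this — solving exactly, f² + N·c·f − N·c·H = 0 ⇒ f = (−N·c + √((N·c)² + 4·N·c·H))/2 = (−0.0852 + √4907.5)/2 ≈ 34.984 mm, so f ≈ 35.0 mm.

35.0 mm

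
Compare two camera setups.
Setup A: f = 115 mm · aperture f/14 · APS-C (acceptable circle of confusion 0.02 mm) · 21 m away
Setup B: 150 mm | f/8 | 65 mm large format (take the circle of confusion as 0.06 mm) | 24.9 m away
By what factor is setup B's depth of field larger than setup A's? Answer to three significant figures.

Setup A: H = 115²/(14×0.02) + 115 ≈ 47347.1 mm; DoF = Df − Dn = 37646 − 14561 ≈ 23085 mm.
Setup B: H = 150²/(8×0.06) + 150 ≈ 47025.0 mm; DoF = Df − Dn = 52754 − 16296 ≈ 36458 mm.
Ratio = 36458 / 23085 ≈ 1.58.

1.58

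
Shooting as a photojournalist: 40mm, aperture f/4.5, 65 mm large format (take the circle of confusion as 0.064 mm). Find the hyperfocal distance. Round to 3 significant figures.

Hyperfocal distance H = f²/(N·c) + f = 40²/(4.5 × 0.064) + 40 = 1600/0.288 + 40 ≈ 5595.6 mm ≈ 5.60 m.

5.60 m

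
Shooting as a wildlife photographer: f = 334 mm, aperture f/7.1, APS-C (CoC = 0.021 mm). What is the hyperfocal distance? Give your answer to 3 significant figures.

749 m

Hyperfocal distance H = f²/(N·c) + f = 334²/(7.1 × 0.021) + 334 = 111556/0.1491 + 334 ≈ 748529.8 mm ≈ 749 m.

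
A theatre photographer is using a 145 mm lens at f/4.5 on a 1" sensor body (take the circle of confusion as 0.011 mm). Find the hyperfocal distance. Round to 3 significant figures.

Hyperfocal distance H = f²/(N·c) + f = 145²/(4.5 × 0.011) + 145 = 21025/0.0495 + 145 ≈ 424892.5 mm ≈ 425 m.

425 m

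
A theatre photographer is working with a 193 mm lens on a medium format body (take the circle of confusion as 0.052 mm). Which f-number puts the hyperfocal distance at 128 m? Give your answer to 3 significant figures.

f/5.60

Rearrange H = f²/(N·c) + f for N: N = f² / ((H − f)·c).
N = 193² / ((128000 − 193) × 0.052) = 37249 / 6646 ≈ 5.60.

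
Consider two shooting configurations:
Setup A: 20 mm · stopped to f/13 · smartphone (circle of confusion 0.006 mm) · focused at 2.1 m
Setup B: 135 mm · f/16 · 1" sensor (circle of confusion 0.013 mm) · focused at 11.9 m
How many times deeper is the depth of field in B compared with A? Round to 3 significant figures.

Setup A: H = 20²/(13×0.006) + 20 ≈ 5148.2 mm; DoF = Df − Dn = 3533.0 − 1494.0 ≈ 2039.0 mm.
Setup B: H = 135²/(16×0.013) + 135 ≈ 87755.2 mm; DoF = Df − Dn = 13745.7 − 10491.3 ≈ 3254.4 mm.
Ratio = 3254.4 / 2039.0 ≈ 1.60.

1.60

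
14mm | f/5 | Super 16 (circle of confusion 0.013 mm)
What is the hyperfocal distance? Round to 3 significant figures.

3.03 m

Hyperfocal distance H = f²/(N·c) + f = 14²/(5 × 0.013) + 14 = 196/0.065 + 14 ≈ 3029.4 mm ≈ 3.03 m.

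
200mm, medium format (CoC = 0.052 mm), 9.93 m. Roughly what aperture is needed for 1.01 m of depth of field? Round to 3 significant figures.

Write h = H − f = f²/(N·c). The thin-lens limits are Dn = s·h/(h + (s−f)) and Df = s·h/(h − (s−f)), so DoF = Df − Dn = 2·s·(s−f)·h / (h² − (s−f)²).
That is a quadratic in h: DoF·h² − 2·s·(s−f)·h − DoF·(s−f)² = 0 ⇒ h = (s−f)·(s + √(s² + DoF²)) / DoF = 9730 × (9930 + √(9930² + 1010²)) / 1010 = 9730 × (9930 + 9981.23) / 1010 ≈ 191818 mm.
Then N = f²/(c·h) = 200² / (0.052 × 191818) = 40000 / 9974.5 ≈ 4.01.

f/4.01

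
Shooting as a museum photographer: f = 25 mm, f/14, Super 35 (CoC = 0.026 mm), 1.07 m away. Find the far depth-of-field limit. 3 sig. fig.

Hyperfocal distance H = f²/(N·c) + f = 25²/(14 × 0.026) + 25 = 625/0.364 + 25 ≈ 1742.0 mm ≈ 1.742 m.
Far limit Df = s·(H − f)/(H − s) = 1070 × (1742.0 − 25) / (1742.0 − 1070) = 1070 × 1717.0 / 672.0 ≈ 2733.8 mm ≈ 2.73 m.

2.73 m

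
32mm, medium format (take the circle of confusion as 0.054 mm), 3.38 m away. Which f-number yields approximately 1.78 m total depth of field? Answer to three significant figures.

Write h = H − f = f²/(N·c). The thin-lens limits are Dn = s·h/(h + (s−f)) and Df = s·h/(h − (s−f)), so DoF = Df − Dn = 2·s·(s−f)·h / (h² − (s−f)²).
That is a quadratic in h: DoF·h² − 2·s·(s−f)·h − DoF·(s−f)² = 0 ⇒ h = (s−f)·(s + √(s² + DoF²)) / DoF = 3348 × (3380 + √(3380² + 1780²)) / 1780 = 3348 × (3380 + 3820.05) / 1780 ≈ 13543 mm.
Then N = f²/(c·h) = 32² / (0.054 × 13543) = 1024 / 731.30 ≈ 1.40.

f/1.40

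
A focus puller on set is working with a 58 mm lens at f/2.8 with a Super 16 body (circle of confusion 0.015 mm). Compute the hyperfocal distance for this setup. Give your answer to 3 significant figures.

Hyperfocal distance H = f²/(N·c) + f = 58²/(2.8 × 0.015) + 58 = 3364/0.042 + 58 ≈ 80153.2 mm ≈ 80.2 m.

80.2 m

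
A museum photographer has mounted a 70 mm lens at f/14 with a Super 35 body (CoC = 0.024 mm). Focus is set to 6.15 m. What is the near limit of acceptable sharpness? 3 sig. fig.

Hyperfocal distance H = f²/(N·c) + f = 70²/(14 × 0.024) + 70 = 4900/0.336 + 70 ≈ 14653.3 mm ≈ 14.65 m.
Near limit Dn = s·(H − f)/(H + s − 2f) = 6150 × (14653.3 − 70) / (14653.3 + 6150 − 2 × 70) = 6150 × 14583.3 / 20663.3 ≈ 4340.4 mm ≈ 4.34 m.

4.34 m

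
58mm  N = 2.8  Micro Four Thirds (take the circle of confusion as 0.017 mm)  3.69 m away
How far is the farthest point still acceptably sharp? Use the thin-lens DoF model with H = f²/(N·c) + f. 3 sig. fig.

Hyperfocal distance H = f²/(N·c) + f = 58²/(2.8 × 0.017) + 58 = 3364/0.0476 + 58 ≈ 70730.3 mm ≈ 70.73 m.
Far limit Df = s·(H − f)/(H − s) = 3690 × (70730.3 − 58) / (70730.3 − 3690) = 3690 × 70672.3 / 67040.3 ≈ 3889.9 mm ≈ 3.89 m.

3.89 m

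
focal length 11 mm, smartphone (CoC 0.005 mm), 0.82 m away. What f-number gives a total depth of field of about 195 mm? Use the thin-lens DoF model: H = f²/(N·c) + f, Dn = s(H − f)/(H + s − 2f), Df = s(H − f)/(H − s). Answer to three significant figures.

f/3.51

Write h = H − f = f²/(N·c). The thin-lens limits are Dn = s·h/(h + (s−f)) and Df = s·h/(h − (s−f)), so DoF = Df − Dn = 2·s·(s−f)·h / (h² − (s−f)²).
That is a quadratic in h: DoF·h² − 2·s·(s−f)·h − DoF·(s−f)² = 0 ⇒ h = (s−f)·(s + √(s² + DoF²)) / DoF = 809 × (820 + √(820² + 195²)) / 195 = 809 × (820 + 842.867) / 195 ≈ 6898.8 mm.
Then N = f²/(c·h) = 11² / (0.005 × 6898.8) = 121 / 34.494 ≈ 3.51.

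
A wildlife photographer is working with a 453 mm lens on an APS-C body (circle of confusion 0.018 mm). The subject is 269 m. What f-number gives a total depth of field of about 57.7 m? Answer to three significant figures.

Write h = H − f = f²/(N·c). The thin-lens limits are Dn = s·h/(h + (s−f)) and Df = s·h/(h − (s−f)), so DoF = Df − Dn = 2·s·(s−f)·h / (h² − (s−f)²).
That is a quadratic in h: DoF·h² − 2·s·(s−f)·h − DoF·(s−f)² = 0 ⇒ h = (s−f)·(s + √(s² + DoF²)) / DoF = 268547 × (269000 + √(269000² + 57700²)) / 57700 = 268547 × (269000 + 275119) / 57700 ≈ 2532434 mm.
Then N = f²/(c·h) = 453² / (0.018 × 2532434) = 205209 / 45584 ≈ 4.50.

f/4.50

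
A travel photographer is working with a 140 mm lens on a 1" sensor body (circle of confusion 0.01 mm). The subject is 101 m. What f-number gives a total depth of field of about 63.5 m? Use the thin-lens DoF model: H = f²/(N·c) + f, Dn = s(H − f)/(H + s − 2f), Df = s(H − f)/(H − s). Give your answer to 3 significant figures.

f/5.60

Write h = H − f = f²/(N·c). The thin-lens limits are Dn = s·h/(h + (s−f)) and Df = s·h/(h − (s−f)), so DoF = Df − Dn = 2·s·(s−f)·h / (h² − (s−f)²).
That is a quadratic in h: DoF·h² − 2·s·(s−f)·h − DoF·(s−f)² = 0 ⇒ h = (s−f)·(s + √(s² + DoF²)) / DoF = 100860 × (101000 + √(101000² + 63500²)) / 63500 = 100860 × (101000 + 119303) / 63500 ≈ 349918 mm.
Then N = f²/(c·h) = 140² / (0.01 × 349918) = 19600 / 3499.2 ≈ 5.60.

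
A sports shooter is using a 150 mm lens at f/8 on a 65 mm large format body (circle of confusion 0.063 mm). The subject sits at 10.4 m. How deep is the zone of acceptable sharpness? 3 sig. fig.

Hyperfocal distance H = f²/(N·c) + f = 150²/(8 × 0.063) + 150 = 22500/0.504 + 150 ≈ 44792.9 mm ≈ 44.79 m.
Near limit Dn = s·(H − f)/(H + s − 2f) = 10400 × (44792.9 − 150) / (44792.9 + 10400 − 2 × 150) = 10400 × 44642.9 / 54892.9 ≈ 8458.0 mm.
Far limit Df = s·(H − f)/(H − s) = 10400 × (44792.9 − 150) / (44792.9 − 10400) = 10400 × 44642.9 / 34392.9 ≈ 13499.5 mm.
Depth of field = Df − Dn = 13499.5 − 8458.0 ≈ 5041.5 mm ≈ 5.04 m.

5.04 m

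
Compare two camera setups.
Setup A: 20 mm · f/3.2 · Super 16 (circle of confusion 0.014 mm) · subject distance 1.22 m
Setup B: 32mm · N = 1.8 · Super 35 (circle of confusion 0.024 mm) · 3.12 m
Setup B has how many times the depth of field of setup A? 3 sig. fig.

2.48

Setup A: H = 20²/(3.2×0.014) + 20 ≈ 8948.6 mm; DoF = Df − Dn = 1409.43 − 1075.46 ≈ 333.97 mm.
Setup B: H = 32²/(1.8×0.024) + 32 ≈ 23735.7 mm; DoF = Df − Dn = 3587.34 − 2760.39 ≈ 826.95 mm.
Ratio = 826.95 / 333.97 ≈ 2.48.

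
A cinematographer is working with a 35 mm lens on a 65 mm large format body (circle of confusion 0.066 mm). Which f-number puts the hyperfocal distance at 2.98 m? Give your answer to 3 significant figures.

Rearrange H = f²/(N·c) + f for N: N = f² / ((H − f)·c).
N = 35² / ((2980 − 35) × 0.066) = 1225 / 194.4 ≈ 6.30.

f/6.30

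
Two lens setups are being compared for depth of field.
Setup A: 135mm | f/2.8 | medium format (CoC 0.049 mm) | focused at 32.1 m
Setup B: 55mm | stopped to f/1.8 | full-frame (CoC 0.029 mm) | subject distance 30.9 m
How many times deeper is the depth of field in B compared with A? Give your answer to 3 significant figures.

Setup A: H = 135²/(2.8×0.049) + 135 ≈ 132970.3 mm; DoF = Df − Dn = 42272 − 25874 ≈ 16398 mm.
Setup B: H = 55²/(1.8×0.029) + 55 ≈ 58005.2 mm; DoF = Df − Dn = 66063 − 20166 ≈ 45897 mm.
Ratio = 45897 / 16398 ≈ 2.80.

2.80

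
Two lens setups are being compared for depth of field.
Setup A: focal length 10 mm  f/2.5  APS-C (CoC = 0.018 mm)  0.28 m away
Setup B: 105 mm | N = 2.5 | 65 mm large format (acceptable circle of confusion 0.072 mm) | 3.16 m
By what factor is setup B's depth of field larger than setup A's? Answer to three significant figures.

4.58

Setup A: H = 10²/(2.5×0.018) + 10 ≈ 2232.2 mm; DoF = Df − Dn = 318.725 − 249.666 ≈ 69.059 mm.
Setup B: H = 105²/(2.5×0.072) + 105 ≈ 61355.0 mm; DoF = Df − Dn = 3325.89 − 3009.87 ≈ 316.02 mm.
Ratio = 316.02 / 69.059 ≈ 4.58.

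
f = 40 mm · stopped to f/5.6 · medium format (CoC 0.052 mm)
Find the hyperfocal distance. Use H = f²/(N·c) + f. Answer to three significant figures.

5.53 m

Hyperfocal distance H = f²/(N·c) + f = 40²/(5.6 × 0.052) + 40 = 1600/0.2912 + 40 ≈ 5534.5 mm ≈ 5.53 m.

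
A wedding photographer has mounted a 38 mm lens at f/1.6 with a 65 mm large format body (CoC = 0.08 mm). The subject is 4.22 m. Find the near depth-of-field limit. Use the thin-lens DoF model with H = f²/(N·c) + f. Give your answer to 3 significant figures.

Hyperfocal distance H = f²/(N·c) + f = 38²/(1.6 × 0.08) + 38 = 1444/0.128 + 38 ≈ 11319.2 mm ≈ 11.32 m.
Near limit Dn = s·(H − f)/(H + s − 2f) = 4220 × (11319.2 − 38) / (11319.2 + 4220 − 2 × 38) = 4220 × 11281.2 / 15463.2 ≈ 3078.7 mm ≈ 3.08 m.

3.08 m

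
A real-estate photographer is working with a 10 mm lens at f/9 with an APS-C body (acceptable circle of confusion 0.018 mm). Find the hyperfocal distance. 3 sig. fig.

0.627 m

Hyperfocal distance H = f²/(N·c) + f = 10²/(9 × 0.018) + 10 = 100/0.162 + 10 ≈ 627.3 mm ≈ 0.627 m.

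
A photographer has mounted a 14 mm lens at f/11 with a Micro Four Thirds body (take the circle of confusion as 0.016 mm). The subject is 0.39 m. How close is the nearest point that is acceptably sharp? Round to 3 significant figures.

Hyperfocal distance H = f²/(N·c) + f = 14²/(11 × 0.016) + 14 = 196/0.176 + 14 ≈ 1127.6 mm ≈ 1.128 m.
Near limit Dn = s·(H − f)/(H + s − 2f) = 390 × (1127.6 − 14) / (1127.6 + 390 − 2 × 14) = 390 × 1113.6 / 1489.6 ≈ 291.56 mm.

292 mm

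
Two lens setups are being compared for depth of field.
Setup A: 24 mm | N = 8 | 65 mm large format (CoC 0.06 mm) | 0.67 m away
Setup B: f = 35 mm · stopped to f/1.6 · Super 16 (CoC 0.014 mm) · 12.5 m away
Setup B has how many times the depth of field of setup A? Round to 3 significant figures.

Setup A: H = 24²/(8×0.06) + 24 ≈ 1224.0 mm; DoF = Df − Dn = 1451.3 − 435.5 ≈ 1015.8 mm.
Setup B: H = 35²/(1.6×0.014) + 35 ≈ 54722.5 mm; DoF = Df − Dn = 16190.3 − 10179.7 ≈ 6010.6 mm.
Ratio = 6010.6 / 1015.8 ≈ 5.92.

5.92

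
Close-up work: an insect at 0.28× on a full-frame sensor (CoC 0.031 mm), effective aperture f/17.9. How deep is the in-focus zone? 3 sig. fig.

At magnification m, DoF ≈ 2·N_eff·c/m² = 2 × 17.9 × 0.031 / 0.28² = 1.11 / 0.0784 ≈ 14.2 mm.

14.2 mm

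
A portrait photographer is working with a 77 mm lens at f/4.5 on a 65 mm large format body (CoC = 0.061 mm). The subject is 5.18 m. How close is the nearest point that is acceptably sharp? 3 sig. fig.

Hyperfocal distance H = f²/(N·c) + f = 77²/(4.5 × 0.061) + 77 = 5929/0.2745 + 77 ≈ 21676.3 mm ≈ 21.68 m.
Near limit Dn = s·(H − f)/(H + s − 2f) = 5180 × (21676.3 − 77) / (21676.3 + 5180 − 2 × 77) = 5180 × 21599.3 / 26702.3 ≈ 4190.1 mm ≈ 4.19 m.

4.19 m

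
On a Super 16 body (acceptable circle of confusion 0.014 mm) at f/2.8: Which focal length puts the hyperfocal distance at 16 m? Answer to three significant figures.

From H = f²/(N·c) + f, with f ≪ H: f ≈ √(H·N·c) = √(16000 × 2.8 × 0.014) = √627.20 ≈ 25.04 mm.
The +f correction barely moves this — solving exactly, f² + N·c·f − N·c·H = 0 ⇒ f = (−N·c + √((N·c)² + 4·N·c·H))/2 = (−0.0392 + √2508.8)/2 ≈ 25.024 mm, so f ≈ 25.0 mm.

25.0 mm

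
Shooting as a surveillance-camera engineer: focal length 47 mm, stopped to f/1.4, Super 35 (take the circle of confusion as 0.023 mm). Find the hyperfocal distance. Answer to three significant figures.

68.6 m

Hyperfocal distance H = f²/(N·c) + f = 47²/(1.4 × 0.023) + 47 = 2209/0.0322 + 47 ≈ 68649.5 mm ≈ 68.6 m.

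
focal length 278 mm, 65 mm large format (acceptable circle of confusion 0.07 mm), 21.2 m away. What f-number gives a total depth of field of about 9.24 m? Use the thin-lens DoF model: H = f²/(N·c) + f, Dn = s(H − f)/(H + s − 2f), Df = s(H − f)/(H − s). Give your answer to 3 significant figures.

f/11

Write h = H − f = f²/(N·c). The thin-lens limits are Dn = s·h/(h + (s−f)) and Df = s·h/(h − (s−f)), so DoF = Df − Dn = 2·s·(s−f)·h / (h² − (s−f)²).
That is a quadratic in h: DoF·h² − 2·s·(s−f)·h − DoF·(s−f)² = 0 ⇒ h = (s−f)·(s + √(s² + DoF²)) / DoF = 20922 × (21200 + √(21200² + 9240²)) / 9240 = 20922 × (21200 + 23126.1) / 9240 ≈ 100367 mm.
Then N = f²/(c·h) = 278² / (0.07 × 100367) = 77284 / 7025.7 ≈ 11.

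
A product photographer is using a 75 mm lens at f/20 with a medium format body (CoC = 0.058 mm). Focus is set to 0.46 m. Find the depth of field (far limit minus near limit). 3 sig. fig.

73.5 mm

Hyperfocal distance H = f²/(N·c) + f = 75²/(20 × 0.058) + 75 = 5625/1.16 + 75 ≈ 4924.1 mm ≈ 4.924 m.
Near limit Dn = s·(H − f)/(H + s − 2f) = 460 × (4924.1 − 75) / (4924.1 + 460 − 2 × 75) = 460 × 4849.1 / 5234.1 ≈ 426.164 mm.
Far limit Df = s·(H − f)/(H − s) = 460 × (4924.1 − 75) / (4924.1 − 460) = 460 × 4849.1 / 4464.1 ≈ 499.672 mm.
Depth of field = Df − Dn = 499.672 − 426.164 ≈ 73.508 mm.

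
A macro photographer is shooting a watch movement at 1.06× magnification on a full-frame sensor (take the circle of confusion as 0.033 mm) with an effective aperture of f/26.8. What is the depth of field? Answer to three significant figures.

At magnification m, DoF ≈ 2·N_eff·c/m² = 2 × 26.8 × 0.033 / 1.06² = 1.769 / 1.124 ≈ 1.57 mm.

1.57 mm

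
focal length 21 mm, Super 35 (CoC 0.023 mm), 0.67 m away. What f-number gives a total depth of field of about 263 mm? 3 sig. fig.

f/5.59

Write h = H − f = f²/(N·c). The thin-lens limits are Dn = s·h/(h + (s−f)) and Df = s·h/(h − (s−f)), so DoF = Df − Dn = 2·s·(s−f)·h / (h² − (s−f)²).
That is a quadratic in h: DoF·h² − 2·s·(s−f)·h − DoF·(s−f)² = 0 ⇒ h = (s−f)·(s + √(s² + DoF²)) / DoF = 649 × (670 + √(670² + 263²)) / 263 = 649 × (670 + 719.770) / 263 ≈ 3429.5 mm.
Then N = f²/(c·h) = 21² / (0.023 × 3429.5) = 441 / 78.879 ≈ 5.59.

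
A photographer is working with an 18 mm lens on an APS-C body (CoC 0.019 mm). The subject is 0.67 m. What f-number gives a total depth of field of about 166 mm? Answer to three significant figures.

Write h = H − f = f²/(N·c). The thin-lens limits are Dn = s·h/(h + (s−f)) and Df = s·h/(h − (s−f)), so DoF = Df − Dn = 2·s·(s−f)·h / (h² − (s−f)²).
That is a quadratic in h: DoF·h² − 2·s·(s−f)·h − DoF·(s−f)² = 0 ⇒ h = (s−f)·(s + √(s² + DoF²)) / DoF = 652 × (670 + √(670² + 166²)) / 166 = 652 × (670 + 690.258) / 166 ≈ 5342.7 mm.
Then N = f²/(c·h) = 18² / (0.019 × 5342.7) = 324 / 101.51 ≈ 3.19.

f/3.19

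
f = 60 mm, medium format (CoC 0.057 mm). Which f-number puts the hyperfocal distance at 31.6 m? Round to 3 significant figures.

Rearrange H = f²/(N·c) + f for N: N = f² / ((H − f)·c).
N = 60² / ((31600 − 60) × 0.057) = 3600 / 1798 ≈ 2.00.

f/2.00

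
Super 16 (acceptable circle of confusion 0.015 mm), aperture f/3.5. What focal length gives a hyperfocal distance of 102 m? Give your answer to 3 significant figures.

From H = f²/(N·c) + f, with f ≪ H: f ≈ √(H·N·c) = √(102000 × 3.5 × 0.015) = √5355.0 ≈ 73.18 mm.
The +f correction barely moves this — solving exactly, f² + N·c·f − N·c·H = 0 ⇒ f = (−N·c + √((N·c)² + 4·N·c·H))/2 = (−0.0525 + √21420)/2 ≈ 73.152 mm, so f ≈ 73.2 mm.

73.2 mm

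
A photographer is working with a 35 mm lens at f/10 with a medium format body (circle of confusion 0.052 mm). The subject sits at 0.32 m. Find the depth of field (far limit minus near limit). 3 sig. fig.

Hyperfocal distance H = f²/(N·c) + f = 35²/(10 × 0.052) + 35 = 1225/0.52 + 35 ≈ 2390.8 mm ≈ 2.391 m.
Near limit Dn = s·(H − f)/(H + s − 2f) = 320 × (2390.8 − 35) / (2390.8 + 320 − 2 × 35) = 320 × 2355.8 / 2640.8 ≈ 285.465 mm.
Far limit Df = s·(H − f)/(H − s) = 320 × (2390.8 − 35) / (2390.8 − 320) = 320 × 2355.8 / 2070.8 ≈ 364.042 mm.
Depth of field = Df − Dn = 364.042 − 285.465 ≈ 78.577 mm.

78.6 mm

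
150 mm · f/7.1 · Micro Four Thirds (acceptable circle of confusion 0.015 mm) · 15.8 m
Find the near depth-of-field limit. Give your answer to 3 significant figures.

14.7 m

Hyperfocal distance H = f²/(N·c) + f = 150²/(7.1 × 0.015) + 150 = 22500/0.1065 + 150 ≈ 211417.6 mm ≈ 211.4 m.
Near limit Dn = s·(H − f)/(H + s − 2f) = 15800 × (211417.6 − 150) / (211417.6 + 15800 − 2 × 150) = 15800 × 211267.6 / 226917.6 ≈ 14710 mm ≈ 14.7 m.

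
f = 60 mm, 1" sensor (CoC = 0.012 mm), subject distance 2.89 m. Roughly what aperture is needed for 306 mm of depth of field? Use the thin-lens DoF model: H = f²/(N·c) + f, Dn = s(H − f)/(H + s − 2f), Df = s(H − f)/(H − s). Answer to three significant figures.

f/5.60

Write h = H − f = f²/(N·c). The thin-lens limits are Dn = s·h/(h + (s−f)) and Df = s·h/(h − (s−f)), so DoF = Df − Dn = 2·s·(s−f)·h / (h² − (s−f)²).
That is a quadratic in h: DoF·h² − 2·s·(s−f)·h − DoF·(s−f)² = 0 ⇒ h = (s−f)·(s + √(s² + DoF²)) / DoF = 2830 × (2890 + √(2890² + 306²)) / 306 = 2830 × (2890 + 2906.15) / 306 ≈ 53605 mm.
Then N = f²/(c·h) = 60² / (0.012 × 53605) = 3600 / 643.26 ≈ 5.60.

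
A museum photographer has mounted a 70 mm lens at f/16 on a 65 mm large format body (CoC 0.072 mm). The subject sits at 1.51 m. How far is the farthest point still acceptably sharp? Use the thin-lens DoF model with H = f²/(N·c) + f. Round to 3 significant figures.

2.28 m

Hyperfocal distance H = f²/(N·c) + f = 70²/(16 × 0.072) + 70 = 4900/1.152 + 70 ≈ 4323.5 mm ≈ 4.323 m.
Far limit Df = s·(H − f)/(H − s) = 1510 × (4323.5 − 70) / (4323.5 − 1510) = 1510 × 4253.5 / 2813.5 ≈ 2282.9 mm ≈ 2.28 m.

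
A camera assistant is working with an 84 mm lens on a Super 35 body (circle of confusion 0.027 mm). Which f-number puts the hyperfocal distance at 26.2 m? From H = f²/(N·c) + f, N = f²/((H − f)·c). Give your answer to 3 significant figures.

Rearrange H = f²/(N·c) + f for N: N = f² / ((H − f)·c).
N = 84² / ((26200 − 84) × 0.027) = 7056 / 705.1 ≈ 10.

f/10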